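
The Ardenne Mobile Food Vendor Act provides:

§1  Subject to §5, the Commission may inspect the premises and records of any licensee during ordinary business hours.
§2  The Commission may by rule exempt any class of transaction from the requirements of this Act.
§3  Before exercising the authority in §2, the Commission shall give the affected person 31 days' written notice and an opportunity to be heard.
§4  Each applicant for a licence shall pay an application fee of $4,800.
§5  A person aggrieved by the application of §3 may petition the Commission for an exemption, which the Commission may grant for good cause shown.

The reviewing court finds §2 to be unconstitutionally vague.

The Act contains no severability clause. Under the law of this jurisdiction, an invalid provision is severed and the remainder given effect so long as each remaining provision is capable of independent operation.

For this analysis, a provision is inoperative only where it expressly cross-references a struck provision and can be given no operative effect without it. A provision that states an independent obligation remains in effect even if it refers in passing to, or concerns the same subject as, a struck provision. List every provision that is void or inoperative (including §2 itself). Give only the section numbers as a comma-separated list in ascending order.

2, 3, 5

§2 is struck. §3 has no operative effect of its own apart from §2 and is therefore inoperative. §5 has no operative effect of its own apart from §3 and is therefore inoperative. §1 mentions §5 but its own obligation stands independently of §5, so §1 is not affected. Under the stated default rule, only provisions that cannot operate independently fall away; the rest are enforced. That leaves §1 and §4 in effect.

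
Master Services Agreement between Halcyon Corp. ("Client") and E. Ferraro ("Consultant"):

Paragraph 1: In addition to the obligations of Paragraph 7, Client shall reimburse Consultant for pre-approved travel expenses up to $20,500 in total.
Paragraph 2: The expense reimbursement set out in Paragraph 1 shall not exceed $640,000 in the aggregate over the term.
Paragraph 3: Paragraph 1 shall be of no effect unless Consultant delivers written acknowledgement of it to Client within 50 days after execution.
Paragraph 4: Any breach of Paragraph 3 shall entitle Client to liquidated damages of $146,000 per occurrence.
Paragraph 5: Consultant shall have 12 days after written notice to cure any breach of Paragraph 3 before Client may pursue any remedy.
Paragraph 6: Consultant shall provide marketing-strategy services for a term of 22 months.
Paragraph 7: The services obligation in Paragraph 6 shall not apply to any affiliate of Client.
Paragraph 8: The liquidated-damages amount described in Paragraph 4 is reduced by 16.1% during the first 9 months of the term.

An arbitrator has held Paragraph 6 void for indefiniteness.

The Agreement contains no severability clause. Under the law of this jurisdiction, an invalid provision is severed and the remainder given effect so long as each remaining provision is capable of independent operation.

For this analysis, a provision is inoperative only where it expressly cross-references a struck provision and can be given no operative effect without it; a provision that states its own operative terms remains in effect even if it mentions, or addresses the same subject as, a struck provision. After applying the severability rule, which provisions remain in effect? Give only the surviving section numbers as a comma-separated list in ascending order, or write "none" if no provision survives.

1, 2, 3, 4, 5, 8

Paragraph 6 is struck. Paragraph 7 operates only by reference to Paragraph 6, so it falls with Paragraph 6. Paragraph 1 mentions Paragraph 7 but its own obligation stands independently of Paragraph 7, so Paragraph 1 is not affected. Under the stated default rule, only provisions that cannot operate independently fall away; the rest are enforced. That leaves Paragraph 1, Paragraph 2, Paragraph 3, Paragraph 4, Paragraph 5, and Paragraph 8 in effect.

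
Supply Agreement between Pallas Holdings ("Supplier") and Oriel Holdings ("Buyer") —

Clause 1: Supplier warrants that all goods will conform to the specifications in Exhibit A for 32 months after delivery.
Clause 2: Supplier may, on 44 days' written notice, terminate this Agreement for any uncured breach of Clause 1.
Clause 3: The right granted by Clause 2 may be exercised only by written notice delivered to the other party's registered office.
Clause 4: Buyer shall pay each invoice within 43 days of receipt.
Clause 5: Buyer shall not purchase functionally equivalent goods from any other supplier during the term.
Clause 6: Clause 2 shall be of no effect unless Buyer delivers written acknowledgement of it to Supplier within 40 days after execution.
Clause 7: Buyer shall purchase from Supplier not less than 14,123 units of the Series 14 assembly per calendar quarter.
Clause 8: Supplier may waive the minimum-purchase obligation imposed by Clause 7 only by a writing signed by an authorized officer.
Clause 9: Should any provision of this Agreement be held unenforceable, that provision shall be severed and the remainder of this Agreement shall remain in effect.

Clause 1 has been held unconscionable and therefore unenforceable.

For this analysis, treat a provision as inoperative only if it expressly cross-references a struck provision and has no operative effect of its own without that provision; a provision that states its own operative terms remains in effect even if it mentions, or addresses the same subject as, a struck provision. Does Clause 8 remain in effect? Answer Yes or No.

Yes

Clause 1 is struck. The only function of Clause 2 is the termination right for breach of Clause 1, so it cannot stand once Clause 1 is removed. The only function of Clause 3 is the notice requirement for Clause 2, so it cannot stand once Clause 2 is removed. Clause 6 merely fixes the acknowledgement condition for Clause 2; with Clause 2 gone it has nothing to operate on and falls away. Clause 9 is a severability clause and preserves every provision that can still be given independent effect. The provisions still in force are Clause 4, Clause 5, Clause 7, Clause 8, and Clause 9. Clause 8 is among the surviving provisions, so the answer is yes.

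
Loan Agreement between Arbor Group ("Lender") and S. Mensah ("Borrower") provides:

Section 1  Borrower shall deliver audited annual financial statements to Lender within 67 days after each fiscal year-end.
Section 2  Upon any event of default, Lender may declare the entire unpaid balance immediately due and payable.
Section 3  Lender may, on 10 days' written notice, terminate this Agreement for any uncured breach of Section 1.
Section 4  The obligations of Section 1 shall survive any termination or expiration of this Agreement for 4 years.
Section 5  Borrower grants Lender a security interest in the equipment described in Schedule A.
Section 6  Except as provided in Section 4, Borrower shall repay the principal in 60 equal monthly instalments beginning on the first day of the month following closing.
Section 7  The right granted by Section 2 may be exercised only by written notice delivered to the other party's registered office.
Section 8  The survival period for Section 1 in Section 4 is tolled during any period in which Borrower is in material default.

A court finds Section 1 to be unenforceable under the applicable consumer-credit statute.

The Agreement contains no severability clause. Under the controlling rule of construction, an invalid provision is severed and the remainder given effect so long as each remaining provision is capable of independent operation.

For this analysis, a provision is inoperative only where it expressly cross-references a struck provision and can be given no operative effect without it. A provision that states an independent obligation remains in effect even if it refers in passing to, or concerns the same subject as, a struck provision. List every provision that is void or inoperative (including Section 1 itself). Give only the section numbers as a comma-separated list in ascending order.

1, 3, 4, 8

Section 1 is struck. Section 3 has no operative effect of its own apart from Section 1 and is therefore inoperative. Section 4 merely fixes the survival period for Section 1; with Section 1 gone it has nothing to operate on and falls away. The whole of Section 8 is the tolling of the survival period for Section 1, defined by reference to Section 4, so Section 8 cannot stand once Section 4 is removed. Although Section 6 refers to Section 4, its operative terms do not depend on Section 4, so it remains in effect. Under the stated default rule, only provisions that cannot operate independently fall away; the rest are enforced. That leaves Section 2, Section 5, Section 6, and Section 7 in effect.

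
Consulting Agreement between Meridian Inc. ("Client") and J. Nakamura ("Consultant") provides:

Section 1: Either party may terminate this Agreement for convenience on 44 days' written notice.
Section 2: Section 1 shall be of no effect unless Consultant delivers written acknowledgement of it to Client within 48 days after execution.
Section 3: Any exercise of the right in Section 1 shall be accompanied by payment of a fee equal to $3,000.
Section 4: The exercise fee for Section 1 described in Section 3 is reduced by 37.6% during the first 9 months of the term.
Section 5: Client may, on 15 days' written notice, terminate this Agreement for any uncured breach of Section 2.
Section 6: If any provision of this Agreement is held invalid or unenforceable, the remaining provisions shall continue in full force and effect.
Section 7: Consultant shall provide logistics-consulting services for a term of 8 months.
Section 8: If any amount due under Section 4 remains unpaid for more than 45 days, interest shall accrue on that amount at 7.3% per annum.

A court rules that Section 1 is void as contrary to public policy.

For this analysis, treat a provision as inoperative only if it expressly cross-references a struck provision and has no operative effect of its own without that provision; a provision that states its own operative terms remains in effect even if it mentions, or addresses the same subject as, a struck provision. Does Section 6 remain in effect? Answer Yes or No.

Section 1 is struck. Section 2 operates only by reference to Section 1, so it falls with Section 1. Section 3 merely fixes the exercise fee for Section 1; with Section 1 gone it has nothing to operate on and falls away. The whole of Section 4 is the introductory reduction to the exercise fee for Section 1, defined by reference to Section 3, so Section 4 cannot stand once Section 3 is removed. Section 5 merely fixes the termination right for breach of Section 2; with Section 2 gone it has nothing to operate on and falls away. Section 8 does nothing except set the default interest on the introductory reduction to the exercise fee for Section 1 by reference to Section 4; with Section 4 gone it has no independent effect and is inoperative. Under the severability clause in Section 6, the remaining provisions continue in force. Section 6 and Section 7 remain in effect. Section 6 is among the surviving provisions, so the answer is yes.

Yes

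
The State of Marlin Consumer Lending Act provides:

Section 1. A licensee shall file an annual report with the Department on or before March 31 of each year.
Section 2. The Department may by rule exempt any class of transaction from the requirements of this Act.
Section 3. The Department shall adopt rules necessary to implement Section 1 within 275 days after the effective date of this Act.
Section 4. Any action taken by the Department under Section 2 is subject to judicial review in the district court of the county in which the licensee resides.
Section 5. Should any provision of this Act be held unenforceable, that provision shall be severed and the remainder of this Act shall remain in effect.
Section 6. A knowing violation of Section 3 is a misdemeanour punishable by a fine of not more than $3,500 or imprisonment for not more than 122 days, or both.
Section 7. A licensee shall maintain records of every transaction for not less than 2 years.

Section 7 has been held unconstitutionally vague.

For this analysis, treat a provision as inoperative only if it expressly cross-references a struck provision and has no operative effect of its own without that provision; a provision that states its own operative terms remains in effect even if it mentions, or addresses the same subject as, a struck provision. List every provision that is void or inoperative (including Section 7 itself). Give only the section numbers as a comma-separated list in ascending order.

7

Section 7 is struck. Nothing else in the Act is defined by reference to Section 7. Section 5 is a severability clause and preserves every provision that can still be given independent effect. The provisions still in force are Section 1, Section 2, Section 3, Section 4, Section 5, and Section 6.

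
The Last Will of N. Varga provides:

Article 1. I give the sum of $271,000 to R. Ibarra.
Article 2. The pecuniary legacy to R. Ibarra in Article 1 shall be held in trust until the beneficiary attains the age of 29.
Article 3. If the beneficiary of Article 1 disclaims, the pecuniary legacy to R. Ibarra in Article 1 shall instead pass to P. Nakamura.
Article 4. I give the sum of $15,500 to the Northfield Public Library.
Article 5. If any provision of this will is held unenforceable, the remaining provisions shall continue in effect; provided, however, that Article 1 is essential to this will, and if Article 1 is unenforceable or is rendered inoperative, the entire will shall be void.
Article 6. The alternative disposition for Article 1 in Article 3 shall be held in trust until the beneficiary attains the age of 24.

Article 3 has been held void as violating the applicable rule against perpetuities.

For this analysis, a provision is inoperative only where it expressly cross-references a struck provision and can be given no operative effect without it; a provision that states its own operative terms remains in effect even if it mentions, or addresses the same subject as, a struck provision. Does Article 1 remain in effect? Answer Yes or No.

Article 3 is struck. Article 6 merely fixes the trust for Article 3; with Article 3 gone it has nothing to operate on and falls away. Article 5 makes Article 1 an essential term, but Article 1 is unaffected, so the severability proviso in Article 5 preserves the remaining provisions. The provisions still in force are Article 1, Article 2, Article 4, and Article 5. Article 1 is among the surviving provisions, so the answer is yes.

Yes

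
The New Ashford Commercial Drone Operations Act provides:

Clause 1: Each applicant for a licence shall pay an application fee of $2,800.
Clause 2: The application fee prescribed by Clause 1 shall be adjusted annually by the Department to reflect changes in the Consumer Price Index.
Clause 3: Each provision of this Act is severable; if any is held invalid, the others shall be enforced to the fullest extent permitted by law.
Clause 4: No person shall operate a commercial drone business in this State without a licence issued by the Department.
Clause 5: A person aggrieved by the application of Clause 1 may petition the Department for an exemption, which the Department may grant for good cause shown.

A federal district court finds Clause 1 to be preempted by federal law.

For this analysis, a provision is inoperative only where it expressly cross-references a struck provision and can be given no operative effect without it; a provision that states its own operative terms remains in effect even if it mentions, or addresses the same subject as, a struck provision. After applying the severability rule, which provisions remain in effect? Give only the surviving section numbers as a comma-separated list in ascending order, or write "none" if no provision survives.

3, 4

Clause 1 is struck. Clause 2 operates only by reference to Clause 1, so it falls with Clause 1. Clause 5 operates only by reference to Clause 1, so it falls with Clause 1. Under the severability clause in Clause 3, the remaining provisions continue in force. That leaves Clause 3 and Clause 4 in effect.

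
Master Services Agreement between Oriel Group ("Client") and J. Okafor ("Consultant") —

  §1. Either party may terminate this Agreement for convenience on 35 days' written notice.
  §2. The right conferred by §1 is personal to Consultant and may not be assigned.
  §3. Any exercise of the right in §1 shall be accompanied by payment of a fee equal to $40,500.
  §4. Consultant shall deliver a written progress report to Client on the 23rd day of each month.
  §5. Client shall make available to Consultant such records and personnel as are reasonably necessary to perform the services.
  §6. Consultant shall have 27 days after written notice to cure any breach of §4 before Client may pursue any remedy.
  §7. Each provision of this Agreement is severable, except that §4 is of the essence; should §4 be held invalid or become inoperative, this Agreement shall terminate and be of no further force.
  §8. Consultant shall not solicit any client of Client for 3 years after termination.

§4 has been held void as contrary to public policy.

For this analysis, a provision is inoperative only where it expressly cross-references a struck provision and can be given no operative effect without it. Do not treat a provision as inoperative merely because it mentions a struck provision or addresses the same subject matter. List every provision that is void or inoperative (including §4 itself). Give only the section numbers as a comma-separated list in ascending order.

1, 2, 3, 4, 5, 6, 7, 8

§4 is struck. The only function of §6 is the cure period for breach of §4, so it cannot stand once §4 is removed. §7 makes §4 an essential term, and §4 is the provision held invalid; under §7, the entire Agreement is therefore void. No provision of the Agreement survives.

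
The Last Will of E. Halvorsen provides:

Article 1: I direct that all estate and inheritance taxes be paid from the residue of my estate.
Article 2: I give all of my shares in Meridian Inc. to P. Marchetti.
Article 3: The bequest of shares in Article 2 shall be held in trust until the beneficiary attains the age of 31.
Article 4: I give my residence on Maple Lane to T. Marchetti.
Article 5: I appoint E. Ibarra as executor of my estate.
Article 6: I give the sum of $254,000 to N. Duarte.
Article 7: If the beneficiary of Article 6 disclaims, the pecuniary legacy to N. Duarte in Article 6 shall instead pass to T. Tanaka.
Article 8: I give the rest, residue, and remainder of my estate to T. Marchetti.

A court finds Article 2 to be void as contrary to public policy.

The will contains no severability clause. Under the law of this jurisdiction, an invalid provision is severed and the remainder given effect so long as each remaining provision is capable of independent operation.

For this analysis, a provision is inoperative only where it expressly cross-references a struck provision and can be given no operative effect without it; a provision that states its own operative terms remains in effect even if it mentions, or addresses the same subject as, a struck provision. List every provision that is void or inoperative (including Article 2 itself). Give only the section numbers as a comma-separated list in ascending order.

Article 2 is struck. Article 3 has no operative effect of its own apart from Article 2 and is therefore inoperative. Under the stated default rule, only provisions that cannot operate independently fall away; the rest are enforced. That leaves Article 1, Article 4, Article 5, Article 6, Article 7, and Article 8 in effect.

2, 3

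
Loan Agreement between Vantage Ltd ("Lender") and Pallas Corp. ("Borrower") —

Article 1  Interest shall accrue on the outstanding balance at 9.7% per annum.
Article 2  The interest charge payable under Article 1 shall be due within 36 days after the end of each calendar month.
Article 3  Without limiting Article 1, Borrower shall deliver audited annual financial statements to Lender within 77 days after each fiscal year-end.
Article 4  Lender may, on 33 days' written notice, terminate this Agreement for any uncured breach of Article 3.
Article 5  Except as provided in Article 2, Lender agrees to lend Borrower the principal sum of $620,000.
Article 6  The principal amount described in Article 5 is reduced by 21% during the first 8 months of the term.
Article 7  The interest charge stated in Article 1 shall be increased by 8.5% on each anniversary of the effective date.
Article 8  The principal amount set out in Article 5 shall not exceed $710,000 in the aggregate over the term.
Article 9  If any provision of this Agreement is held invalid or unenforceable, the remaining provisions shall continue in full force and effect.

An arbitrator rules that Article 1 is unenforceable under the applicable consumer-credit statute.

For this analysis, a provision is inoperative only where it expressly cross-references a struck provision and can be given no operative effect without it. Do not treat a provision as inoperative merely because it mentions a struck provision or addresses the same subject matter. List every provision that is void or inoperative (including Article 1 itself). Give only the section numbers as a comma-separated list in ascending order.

Article 1 is struck. Article 2 has no operative effect of its own apart from Article 1 and is therefore inoperative. Article 7 operates only by reference to Article 1, so it falls with Article 1. Although Article 3 refers to Article 1, its operative terms do not depend on Article 1, so it remains in effect. Article 5 mentions Article 2 but its own obligation stands independently of Article 2, so Article 5 is not affected. Article 9 is a severability clause and preserves every provision that can still be given independent effect. Article 3, Article 4, Article 5, Article 6, Article 8, and Article 9 remain in effect.

1, 2, 7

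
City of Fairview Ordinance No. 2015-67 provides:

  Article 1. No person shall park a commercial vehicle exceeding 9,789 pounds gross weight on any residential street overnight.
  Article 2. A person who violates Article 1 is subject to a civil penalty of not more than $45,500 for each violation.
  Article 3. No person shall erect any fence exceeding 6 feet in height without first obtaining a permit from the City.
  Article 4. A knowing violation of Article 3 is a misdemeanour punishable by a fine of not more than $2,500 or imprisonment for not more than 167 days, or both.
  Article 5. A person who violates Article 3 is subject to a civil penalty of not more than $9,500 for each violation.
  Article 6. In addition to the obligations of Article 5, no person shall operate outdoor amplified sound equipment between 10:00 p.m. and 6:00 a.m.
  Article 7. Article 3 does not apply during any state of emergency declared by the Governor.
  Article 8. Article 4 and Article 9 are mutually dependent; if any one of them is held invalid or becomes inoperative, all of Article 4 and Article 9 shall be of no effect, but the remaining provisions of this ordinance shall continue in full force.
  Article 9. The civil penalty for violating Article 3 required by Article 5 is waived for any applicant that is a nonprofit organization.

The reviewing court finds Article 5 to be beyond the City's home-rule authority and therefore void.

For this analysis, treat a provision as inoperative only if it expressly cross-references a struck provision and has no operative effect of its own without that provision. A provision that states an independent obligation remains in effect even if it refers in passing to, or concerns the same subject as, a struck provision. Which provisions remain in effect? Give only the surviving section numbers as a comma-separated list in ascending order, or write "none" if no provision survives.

Article 5 is struck. Article 9 operates only by reference to Article 5, so it falls with Article 5. Article 6 mentions Article 5 but its own obligation stands independently of Article 5, so Article 6 is not affected. Article 8 declares Article 4 and Article 9 mutually dependent; since one of them has fallen, all of them are of no effect. That brings down Article 4 as well. The remainder continues in force under Article 8. That leaves Article 1, Article 2, Article 3, Article 6, Article 7, and Article 8 in effect.

1, 2, 3, 6, 7, 8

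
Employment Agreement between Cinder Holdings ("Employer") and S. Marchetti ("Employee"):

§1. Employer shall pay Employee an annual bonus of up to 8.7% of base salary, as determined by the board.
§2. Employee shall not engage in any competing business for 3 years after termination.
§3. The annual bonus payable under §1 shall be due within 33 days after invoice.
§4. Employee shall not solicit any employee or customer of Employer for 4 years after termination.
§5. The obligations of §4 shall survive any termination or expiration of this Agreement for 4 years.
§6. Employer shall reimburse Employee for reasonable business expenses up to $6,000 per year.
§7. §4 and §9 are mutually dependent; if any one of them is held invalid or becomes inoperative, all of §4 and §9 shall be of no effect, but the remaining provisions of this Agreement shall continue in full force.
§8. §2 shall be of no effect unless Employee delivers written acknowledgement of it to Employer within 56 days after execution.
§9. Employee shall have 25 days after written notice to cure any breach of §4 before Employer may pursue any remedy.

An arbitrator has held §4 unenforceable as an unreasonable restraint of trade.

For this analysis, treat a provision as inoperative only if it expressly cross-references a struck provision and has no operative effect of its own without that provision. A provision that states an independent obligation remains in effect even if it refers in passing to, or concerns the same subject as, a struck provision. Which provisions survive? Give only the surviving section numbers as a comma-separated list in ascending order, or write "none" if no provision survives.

§4 is struck. §5 has no operative effect of its own apart from §4 and is therefore inoperative. §9 merely fixes the cure period for breach of §4; with §4 gone it has nothing to operate on and falls away. §7 declares §4 and §9 mutually dependent; since one of them has fallen, all of them are of no effect. The remainder continues in force under §7. §1, §2, §3, §6, §7, and §8 remain in effect.

1, 2, 3, 6, 7, 8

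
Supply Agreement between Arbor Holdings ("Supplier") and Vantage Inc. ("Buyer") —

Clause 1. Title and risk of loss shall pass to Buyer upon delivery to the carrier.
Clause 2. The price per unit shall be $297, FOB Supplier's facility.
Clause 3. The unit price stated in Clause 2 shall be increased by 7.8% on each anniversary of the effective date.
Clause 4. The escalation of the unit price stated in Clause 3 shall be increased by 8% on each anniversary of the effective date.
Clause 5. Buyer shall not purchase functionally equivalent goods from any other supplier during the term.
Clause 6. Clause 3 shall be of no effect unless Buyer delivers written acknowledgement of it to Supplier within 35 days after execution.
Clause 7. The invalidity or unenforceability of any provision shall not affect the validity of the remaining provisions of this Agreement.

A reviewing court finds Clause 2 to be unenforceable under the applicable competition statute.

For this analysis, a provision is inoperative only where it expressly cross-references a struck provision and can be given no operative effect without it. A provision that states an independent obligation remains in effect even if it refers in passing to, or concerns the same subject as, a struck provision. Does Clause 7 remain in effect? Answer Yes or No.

Yes

Clause 2 is struck. Clause 3 has no operative effect of its own apart from Clause 2 and is therefore inoperative. Clause 4 has no operative effect of its own apart from Clause 3 and is therefore inoperative. Clause 6 has no operative effect of its own apart from Clause 3 and is therefore inoperative. Clause 7 is a severability clause and preserves every provision that can still be given independent effect. That leaves Clause 1, Clause 5, and Clause 7 in effect. Clause 7 is among the surviving provisions, so the answer is yes.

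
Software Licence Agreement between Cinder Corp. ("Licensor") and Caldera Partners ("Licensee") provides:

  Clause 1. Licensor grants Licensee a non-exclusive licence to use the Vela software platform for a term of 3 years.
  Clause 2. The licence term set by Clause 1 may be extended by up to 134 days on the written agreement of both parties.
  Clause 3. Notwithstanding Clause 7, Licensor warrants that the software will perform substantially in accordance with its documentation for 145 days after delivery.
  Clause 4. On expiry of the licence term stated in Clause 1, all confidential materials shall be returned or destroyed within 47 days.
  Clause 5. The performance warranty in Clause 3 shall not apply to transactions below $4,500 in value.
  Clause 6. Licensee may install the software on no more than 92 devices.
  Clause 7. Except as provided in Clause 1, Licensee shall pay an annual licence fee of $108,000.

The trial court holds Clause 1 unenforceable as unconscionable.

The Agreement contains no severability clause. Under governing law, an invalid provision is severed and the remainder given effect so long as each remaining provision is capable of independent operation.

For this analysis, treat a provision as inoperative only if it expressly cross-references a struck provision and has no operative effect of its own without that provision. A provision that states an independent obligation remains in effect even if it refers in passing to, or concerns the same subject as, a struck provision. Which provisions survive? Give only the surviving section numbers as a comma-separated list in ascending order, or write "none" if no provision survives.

3, 5, 6, 7

Clause 1 is struck. Clause 2 has no operative effect of its own apart from Clause 1 and is therefore inoperative. Clause 4 operates only by reference to Clause 1, so it falls with Clause 1. Clause 7 mentions Clause 1 but its own obligation stands independently of Clause 1, so Clause 7 is not affected. With no severability clause, the stated default rule severs what cannot stand and enforces each remaining provision that can operate on its own. Clause 3, Clause 5, Clause 6, and Clause 7 remain in effect.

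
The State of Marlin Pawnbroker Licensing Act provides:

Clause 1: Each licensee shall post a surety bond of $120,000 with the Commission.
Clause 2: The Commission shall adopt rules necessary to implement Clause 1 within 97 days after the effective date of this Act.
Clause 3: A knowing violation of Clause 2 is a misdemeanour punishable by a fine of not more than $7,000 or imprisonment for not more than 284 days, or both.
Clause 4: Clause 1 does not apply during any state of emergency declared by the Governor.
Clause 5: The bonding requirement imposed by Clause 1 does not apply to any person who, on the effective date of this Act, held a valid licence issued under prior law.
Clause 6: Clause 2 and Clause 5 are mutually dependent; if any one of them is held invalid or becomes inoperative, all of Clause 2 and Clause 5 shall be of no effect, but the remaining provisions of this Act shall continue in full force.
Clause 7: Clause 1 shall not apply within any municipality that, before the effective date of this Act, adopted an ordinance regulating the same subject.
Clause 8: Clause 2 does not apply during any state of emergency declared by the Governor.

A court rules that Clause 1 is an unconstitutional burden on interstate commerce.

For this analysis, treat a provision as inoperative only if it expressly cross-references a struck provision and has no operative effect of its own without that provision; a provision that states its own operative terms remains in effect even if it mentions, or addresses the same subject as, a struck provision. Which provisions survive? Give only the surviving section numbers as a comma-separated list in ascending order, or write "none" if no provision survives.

Clause 1 is struck. The only function of Clause 2 is the rulemaking mandate for Clause 1, so it cannot stand once Clause 1 is removed. Clause 4 has no operative effect of its own apart from Clause 1 and is therefore inoperative. Clause 5 operates only by reference to Clause 1, so it falls with Clause 1. The only function of Clause 7 is the local-preemption carve-out from Clause 1, so it cannot stand once Clause 1 is removed. Clause 3 operates only by reference to Clause 2, so it falls with Clause 2. The only function of Clause 8 is the emergency suspension of Clause 2, so it cannot stand once Clause 2 is removed. Clause 6 declares Clause 2 and Clause 5 mutually dependent; since one of them has fallen, all of them are of no effect. The remainder continues in force under Clause 6. Only Clause 6 remains in effect.

6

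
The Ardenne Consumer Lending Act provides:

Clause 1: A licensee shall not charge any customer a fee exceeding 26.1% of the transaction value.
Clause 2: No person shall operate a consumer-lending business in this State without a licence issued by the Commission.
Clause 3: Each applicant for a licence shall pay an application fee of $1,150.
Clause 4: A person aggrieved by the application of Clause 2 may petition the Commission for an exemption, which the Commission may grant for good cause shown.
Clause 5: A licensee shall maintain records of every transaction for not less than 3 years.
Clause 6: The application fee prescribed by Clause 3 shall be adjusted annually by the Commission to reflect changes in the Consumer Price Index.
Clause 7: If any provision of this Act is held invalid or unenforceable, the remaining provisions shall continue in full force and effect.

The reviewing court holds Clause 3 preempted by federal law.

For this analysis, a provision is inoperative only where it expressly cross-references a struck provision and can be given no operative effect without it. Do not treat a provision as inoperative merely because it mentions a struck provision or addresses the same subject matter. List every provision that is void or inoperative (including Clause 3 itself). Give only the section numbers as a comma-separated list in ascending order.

3, 6

Clause 3 is struck. Clause 6 operates only by reference to Clause 3, so it falls with Clause 3. Under the severability clause in Clause 7, the remaining provisions continue in force. That leaves Clause 1, Clause 2, Clause 4, Clause 5, and Clause 7 in effect.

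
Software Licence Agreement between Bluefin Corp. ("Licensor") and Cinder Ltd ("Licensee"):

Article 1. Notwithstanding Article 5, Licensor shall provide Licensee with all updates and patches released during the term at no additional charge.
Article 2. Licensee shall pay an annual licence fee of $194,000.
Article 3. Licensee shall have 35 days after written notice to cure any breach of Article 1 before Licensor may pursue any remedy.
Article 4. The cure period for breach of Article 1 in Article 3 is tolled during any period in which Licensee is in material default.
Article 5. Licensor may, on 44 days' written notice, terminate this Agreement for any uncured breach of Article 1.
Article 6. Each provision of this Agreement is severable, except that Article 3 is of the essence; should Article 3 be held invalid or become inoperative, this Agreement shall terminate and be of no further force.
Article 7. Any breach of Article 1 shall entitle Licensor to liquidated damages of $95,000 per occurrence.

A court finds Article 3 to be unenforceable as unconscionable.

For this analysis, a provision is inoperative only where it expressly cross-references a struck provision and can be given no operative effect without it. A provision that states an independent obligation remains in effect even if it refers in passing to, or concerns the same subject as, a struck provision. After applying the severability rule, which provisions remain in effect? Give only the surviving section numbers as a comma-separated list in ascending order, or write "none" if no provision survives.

Article 3 is struck. Article 4 operates only by reference to Article 3, so it falls with Article 3. Article 6 makes Article 3 an essential term, and Article 3 is the provision held invalid; under Article 6, the entire Agreement is therefore void. No provision of the Agreement survives.

none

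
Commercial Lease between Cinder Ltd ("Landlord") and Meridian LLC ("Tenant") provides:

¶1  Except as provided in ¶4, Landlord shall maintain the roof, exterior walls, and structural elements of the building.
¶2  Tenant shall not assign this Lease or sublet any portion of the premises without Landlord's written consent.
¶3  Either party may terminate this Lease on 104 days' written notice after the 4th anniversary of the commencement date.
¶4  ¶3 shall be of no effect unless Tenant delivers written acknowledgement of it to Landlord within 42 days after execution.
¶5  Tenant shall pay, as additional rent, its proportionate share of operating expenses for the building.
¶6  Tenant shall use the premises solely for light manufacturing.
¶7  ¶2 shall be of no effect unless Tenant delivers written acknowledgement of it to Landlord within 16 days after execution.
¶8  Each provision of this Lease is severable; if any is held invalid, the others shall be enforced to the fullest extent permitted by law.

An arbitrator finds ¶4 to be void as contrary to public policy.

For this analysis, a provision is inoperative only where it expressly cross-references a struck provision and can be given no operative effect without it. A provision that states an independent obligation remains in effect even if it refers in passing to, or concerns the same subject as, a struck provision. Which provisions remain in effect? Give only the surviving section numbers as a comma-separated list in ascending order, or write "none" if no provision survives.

¶4 is struck. Although ¶1 refers to ¶4, its operative terms do not depend on ¶4, so it remains in effect. Nothing else in the Lease is defined by reference to ¶4. Under the severability clause in ¶8, the remaining provisions continue in force. That leaves ¶1, ¶2, ¶3, ¶5, ¶6, ¶7, and ¶8 in effect.

1, 2, 3, 5, 6, 7, 8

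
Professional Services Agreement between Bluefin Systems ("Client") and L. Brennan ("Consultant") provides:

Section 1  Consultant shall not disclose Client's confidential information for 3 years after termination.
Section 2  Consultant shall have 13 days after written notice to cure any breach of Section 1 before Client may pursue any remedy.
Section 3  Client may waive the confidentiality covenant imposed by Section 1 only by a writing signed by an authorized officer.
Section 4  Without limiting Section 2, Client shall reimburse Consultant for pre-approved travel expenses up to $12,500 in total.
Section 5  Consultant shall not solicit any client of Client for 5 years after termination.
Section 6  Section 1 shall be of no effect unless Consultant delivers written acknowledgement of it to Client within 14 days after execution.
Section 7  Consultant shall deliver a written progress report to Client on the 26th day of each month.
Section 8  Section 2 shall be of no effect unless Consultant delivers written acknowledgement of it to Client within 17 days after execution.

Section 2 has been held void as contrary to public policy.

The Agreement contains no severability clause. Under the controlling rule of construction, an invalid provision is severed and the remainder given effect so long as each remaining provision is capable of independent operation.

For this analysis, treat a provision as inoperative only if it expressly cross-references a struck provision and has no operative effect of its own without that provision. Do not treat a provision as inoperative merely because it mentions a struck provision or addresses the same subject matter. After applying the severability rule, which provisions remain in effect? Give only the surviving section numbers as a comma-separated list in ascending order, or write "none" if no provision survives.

Section 2 is struck. Section 8 merely fixes the acknowledgement condition for Section 2; with Section 2 gone it has nothing to operate on and falls away. Although Section 4 refers to Section 2, its operative terms do not depend on Section 2, so it remains in effect. Under the stated default rule, only provisions that cannot operate independently fall away; the rest are enforced. The provisions still in force are Section 1, Section 3, Section 4, Section 5, Section 6, and Section 7.

1, 3, 4, 5, 6, 7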